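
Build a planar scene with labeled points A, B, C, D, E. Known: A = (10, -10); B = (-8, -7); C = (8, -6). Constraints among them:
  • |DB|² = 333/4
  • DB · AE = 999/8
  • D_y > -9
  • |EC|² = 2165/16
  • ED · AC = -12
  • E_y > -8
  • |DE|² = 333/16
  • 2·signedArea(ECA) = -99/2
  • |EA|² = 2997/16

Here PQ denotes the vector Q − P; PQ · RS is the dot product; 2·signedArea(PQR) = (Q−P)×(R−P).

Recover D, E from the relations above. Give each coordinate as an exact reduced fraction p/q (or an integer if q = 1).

1. E_x = -7/2  [line 4·x + 2·y + 59/2 = 0 ∩ |EA|² = 2997/16]
2. E_y = -31/4  [line 4·x + 2·y + 59/2 = 0 ∩ |EA|² = 2997/16]
   → E = (-7/2, -31/4)
3. D_x = 1  [DB · AE = 999/8 ∩ ED · AC = -12]
4. D_y = -17/2  [DB · AE = 999/8 ∩ ED · AC = -12]
   → D = (1, -17/2)

D = (1, -17/2)
E = (-7/2, -31/4)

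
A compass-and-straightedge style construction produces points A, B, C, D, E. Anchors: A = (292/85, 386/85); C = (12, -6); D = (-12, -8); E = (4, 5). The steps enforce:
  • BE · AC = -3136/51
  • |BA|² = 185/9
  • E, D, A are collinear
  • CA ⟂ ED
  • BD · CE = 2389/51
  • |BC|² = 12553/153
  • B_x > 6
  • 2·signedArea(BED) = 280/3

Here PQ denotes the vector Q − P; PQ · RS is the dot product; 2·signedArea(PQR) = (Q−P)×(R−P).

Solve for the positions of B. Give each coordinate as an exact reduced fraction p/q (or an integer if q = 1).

B = (1652/255, 301/255)

1. B_x = 1652/255  [BD · CE = 2389/51 ∩ 2·signedArea(BED) = 280/3]
2. B_y = 301/255  [BD · CE = 2389/51 ∩ 2·signedArea(BED) = 280/3]
   → B = (1652/255, 301/255)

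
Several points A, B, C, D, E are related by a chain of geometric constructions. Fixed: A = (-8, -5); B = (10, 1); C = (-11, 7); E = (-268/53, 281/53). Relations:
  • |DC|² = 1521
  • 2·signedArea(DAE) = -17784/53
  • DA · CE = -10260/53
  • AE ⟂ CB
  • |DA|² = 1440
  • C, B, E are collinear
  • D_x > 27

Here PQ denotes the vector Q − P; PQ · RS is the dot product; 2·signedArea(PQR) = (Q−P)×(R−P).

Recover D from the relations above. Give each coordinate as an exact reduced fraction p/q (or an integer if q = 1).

D = (28, 7)

1. D_x = 28  [line -315/53·x + 90/53·y + 8190/53 = 0 ∩ |DC|² = 1521]
2. D_y = 7  [line -315/53·x + 90/53·y + 8190/53 = 0 ∩ |DC|² = 1521]
   → D = (28, 7)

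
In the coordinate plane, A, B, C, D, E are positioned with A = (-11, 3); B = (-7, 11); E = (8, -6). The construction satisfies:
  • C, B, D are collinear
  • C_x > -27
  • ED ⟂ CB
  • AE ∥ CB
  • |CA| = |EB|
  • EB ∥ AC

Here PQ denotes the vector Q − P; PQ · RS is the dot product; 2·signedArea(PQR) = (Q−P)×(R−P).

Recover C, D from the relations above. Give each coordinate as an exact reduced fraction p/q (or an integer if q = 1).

C = (-26, 20)
D = (2614/221, 460/221)

1. C_x = -26  [AE ∥ CB ∩ EB ∥ AC]
2. C_y = 20  [AE ∥ CB ∩ EB ∥ AC]
   → C = (-26, 20)
3. D_x = 2614/221  [C, B, D are collinear ∩ ED ⟂ CB]
4. D_y = 460/221  [C, B, D are collinear ∩ ED ⟂ CB]
   → D = (2614/221, 460/221)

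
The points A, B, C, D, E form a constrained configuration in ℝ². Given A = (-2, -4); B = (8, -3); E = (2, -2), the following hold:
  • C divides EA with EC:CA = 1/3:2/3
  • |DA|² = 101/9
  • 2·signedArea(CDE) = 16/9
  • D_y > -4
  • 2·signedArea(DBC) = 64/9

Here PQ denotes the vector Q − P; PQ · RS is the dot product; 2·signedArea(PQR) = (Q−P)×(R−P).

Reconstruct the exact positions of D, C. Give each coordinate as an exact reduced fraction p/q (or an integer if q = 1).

1. C_x = 2/3  [C divides EA with EC:CA = 1/3:2/3]
2. C_y = -8/3  [C divides EA with EC:CA = 1/3:2/3]
   → C = (2/3, -8/3)
3. D_x = 4/3  [2·signedArea(DBC) = 64/9 ∩ 2·signedArea(CDE) = 16/9]
4. D_y = -11/3  [2·signedArea(DBC) = 64/9 ∩ 2·signedArea(CDE) = 16/9]
   → D = (4/3, -11/3)

C = (2/3, -8/3)
D = (4/3, -11/3)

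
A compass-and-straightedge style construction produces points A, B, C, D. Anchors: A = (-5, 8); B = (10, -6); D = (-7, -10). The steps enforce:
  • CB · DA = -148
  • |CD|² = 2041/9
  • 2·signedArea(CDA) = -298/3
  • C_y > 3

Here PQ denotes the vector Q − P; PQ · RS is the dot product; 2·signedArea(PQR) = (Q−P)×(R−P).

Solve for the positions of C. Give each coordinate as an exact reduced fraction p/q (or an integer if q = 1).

1. C_x = 0  [2·signedArea(CDA) = -298/3 ∩ CB · DA = -148]
2. C_y = 10/3  [2·signedArea(CDA) = -298/3 ∩ CB · DA = -148]
   → C = (0, 10/3)

C = (0, 10/3)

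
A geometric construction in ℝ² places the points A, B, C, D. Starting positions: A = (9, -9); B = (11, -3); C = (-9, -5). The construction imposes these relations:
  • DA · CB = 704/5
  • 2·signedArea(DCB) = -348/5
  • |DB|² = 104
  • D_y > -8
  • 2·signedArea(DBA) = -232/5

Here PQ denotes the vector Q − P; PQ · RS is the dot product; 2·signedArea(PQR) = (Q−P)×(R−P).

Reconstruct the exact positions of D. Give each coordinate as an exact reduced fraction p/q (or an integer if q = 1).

1. D_x = 9/5  [2·signedArea(DBA) = -232/5 ∩ DA · CB = 704/5]
2. D_y = -37/5  [2·signedArea(DBA) = -232/5 ∩ DA · CB = 704/5]
   → D = (9/5, -37/5)

D = (9/5, -37/5)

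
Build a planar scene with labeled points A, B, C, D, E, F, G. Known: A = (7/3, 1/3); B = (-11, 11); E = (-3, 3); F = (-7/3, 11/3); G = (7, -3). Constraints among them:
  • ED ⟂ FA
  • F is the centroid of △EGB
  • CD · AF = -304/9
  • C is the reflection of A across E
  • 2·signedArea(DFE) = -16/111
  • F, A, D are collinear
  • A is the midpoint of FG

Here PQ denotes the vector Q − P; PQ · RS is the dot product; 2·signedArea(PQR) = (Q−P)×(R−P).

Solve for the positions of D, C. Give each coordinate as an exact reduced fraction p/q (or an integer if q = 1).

1. D_x = -91/37  [F, A, D are collinear ∩ ED ⟂ FA]
2. D_y = 139/37  [F, A, D are collinear ∩ ED ⟂ FA]
   → D = (-91/37, 139/37)
3. C_x = -25/3  [C is the reflection of A across E]
4. C_y = 17/3  [C is the reflection of A across E]
   → C = (-25/3, 17/3)

C = (-25/3, 17/3)
D = (-91/37, 139/37)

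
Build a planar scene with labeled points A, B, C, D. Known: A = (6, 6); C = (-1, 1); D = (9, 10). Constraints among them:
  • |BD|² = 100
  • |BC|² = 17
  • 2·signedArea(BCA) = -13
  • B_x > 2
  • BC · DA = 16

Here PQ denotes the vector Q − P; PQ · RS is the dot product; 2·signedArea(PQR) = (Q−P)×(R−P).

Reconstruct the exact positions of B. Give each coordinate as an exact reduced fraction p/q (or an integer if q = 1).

B = (3, 2)

1. B_x = 3  [BC · DA = 16 ∩ 2·signedArea(BCA) = -13]
2. B_y = 2  [BC · DA = 16 ∩ 2·signedArea(BCA) = -13]
   → B = (3, 2)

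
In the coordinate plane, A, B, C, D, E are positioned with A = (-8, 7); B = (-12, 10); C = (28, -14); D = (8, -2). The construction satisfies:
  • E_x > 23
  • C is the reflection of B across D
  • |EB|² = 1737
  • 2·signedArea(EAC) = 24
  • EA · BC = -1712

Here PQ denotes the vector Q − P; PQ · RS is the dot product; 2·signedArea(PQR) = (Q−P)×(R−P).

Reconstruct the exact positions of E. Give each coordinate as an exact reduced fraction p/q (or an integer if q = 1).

1. E_x = 24  [2·signedArea(EAC) = 24 ∩ EA · BC = -1712]
2. E_y = -11  [2·signedArea(EAC) = 24 ∩ EA · BC = -1712]
   → E = (24, -11)

E = (24, -11)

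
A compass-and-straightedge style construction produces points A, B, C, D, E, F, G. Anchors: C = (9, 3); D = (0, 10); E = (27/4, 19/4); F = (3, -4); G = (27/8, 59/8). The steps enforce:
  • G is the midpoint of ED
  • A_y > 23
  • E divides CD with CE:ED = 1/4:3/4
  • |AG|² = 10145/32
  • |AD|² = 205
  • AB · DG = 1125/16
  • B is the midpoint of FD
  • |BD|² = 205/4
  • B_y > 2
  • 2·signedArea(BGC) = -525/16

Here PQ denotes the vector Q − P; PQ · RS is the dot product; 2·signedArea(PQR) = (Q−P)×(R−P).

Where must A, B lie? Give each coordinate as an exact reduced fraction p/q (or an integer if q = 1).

A = (-3, 24)
B = (3/2, 3)

1. B_x = 3/2  [B is the midpoint of FD]
2. B_y = 3  [B is the midpoint of FD]
   → B = (3/2, 3)
3. A_x = -3  [line -27/8·x + 21/8·y + -585/8 = 0 ∩ |AD|² = 205]
4. A_y = 24  [line -27/8·x + 21/8·y + -585/8 = 0 ∩ |AD|² = 205]
   → A = (-3, 24)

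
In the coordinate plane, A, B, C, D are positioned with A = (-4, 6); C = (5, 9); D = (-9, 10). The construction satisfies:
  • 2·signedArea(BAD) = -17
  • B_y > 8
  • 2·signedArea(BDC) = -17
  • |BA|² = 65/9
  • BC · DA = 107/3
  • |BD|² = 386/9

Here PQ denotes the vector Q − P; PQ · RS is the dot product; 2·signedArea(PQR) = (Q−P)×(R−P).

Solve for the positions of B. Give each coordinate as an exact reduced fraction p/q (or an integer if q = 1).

B = (-8/3, 25/3)

1. B_x = -8/3  [2·signedArea(BDC) = -17 ∩ 2·signedArea(BAD) = -17]
2. B_y = 25/3  [2·signedArea(BDC) = -17 ∩ 2·signedArea(BAD) = -17]
   → B = (-8/3, 25/3)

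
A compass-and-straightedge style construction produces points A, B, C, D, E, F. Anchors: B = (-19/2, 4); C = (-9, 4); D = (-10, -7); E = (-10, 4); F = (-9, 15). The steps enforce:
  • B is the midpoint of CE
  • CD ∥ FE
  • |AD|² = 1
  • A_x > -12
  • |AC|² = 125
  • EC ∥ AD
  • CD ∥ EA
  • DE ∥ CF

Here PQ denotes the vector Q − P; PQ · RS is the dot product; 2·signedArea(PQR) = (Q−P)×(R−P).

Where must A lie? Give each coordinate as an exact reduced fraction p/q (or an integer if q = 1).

A = (-11, -7)

1. A_x = -11  [EC ∥ AD ∩ CD ∥ EA]
2. A_y = -7  [EC ∥ AD ∩ CD ∥ EA]
   → A = (-11, -7)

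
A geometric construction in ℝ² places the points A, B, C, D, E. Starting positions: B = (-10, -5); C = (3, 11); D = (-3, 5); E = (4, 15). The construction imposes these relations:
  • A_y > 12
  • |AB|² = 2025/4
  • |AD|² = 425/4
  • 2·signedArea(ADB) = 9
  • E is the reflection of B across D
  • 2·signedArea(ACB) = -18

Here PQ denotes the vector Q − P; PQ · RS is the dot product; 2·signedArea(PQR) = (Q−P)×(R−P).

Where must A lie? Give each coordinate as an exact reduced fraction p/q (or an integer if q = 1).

1. A_x = 7/2  [2·signedArea(ADB) = 9 ∩ 2·signedArea(ACB) = -18]
2. A_y = 13  [2·signedArea(ADB) = 9 ∩ 2·signedArea(ACB) = -18]
   → A = (7/2, 13)

A = (7/2, 13)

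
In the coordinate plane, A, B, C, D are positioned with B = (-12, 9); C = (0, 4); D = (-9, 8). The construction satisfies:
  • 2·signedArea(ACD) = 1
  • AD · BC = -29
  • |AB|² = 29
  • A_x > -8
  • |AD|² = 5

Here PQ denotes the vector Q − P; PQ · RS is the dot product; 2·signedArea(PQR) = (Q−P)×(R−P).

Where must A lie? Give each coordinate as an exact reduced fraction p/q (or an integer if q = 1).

1. A_x = -7  [2·signedArea(ACD) = 1 ∩ AD · BC = -29]
2. A_y = 7  [2·signedArea(ACD) = 1 ∩ AD · BC = -29]
   → A = (-7, 7)

A = (-7, 7)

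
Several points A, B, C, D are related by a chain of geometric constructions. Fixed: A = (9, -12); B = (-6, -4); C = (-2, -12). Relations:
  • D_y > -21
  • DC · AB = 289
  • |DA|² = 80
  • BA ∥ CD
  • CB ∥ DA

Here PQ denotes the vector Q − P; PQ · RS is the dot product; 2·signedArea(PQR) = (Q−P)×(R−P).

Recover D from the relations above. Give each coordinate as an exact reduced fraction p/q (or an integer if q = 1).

D = (13, -20)

1. D_x = 13  [CB ∥ DA ∩ BA ∥ CD]
2. D_y = -20  [CB ∥ DA ∩ BA ∥ CD]
   → D = (13, -20)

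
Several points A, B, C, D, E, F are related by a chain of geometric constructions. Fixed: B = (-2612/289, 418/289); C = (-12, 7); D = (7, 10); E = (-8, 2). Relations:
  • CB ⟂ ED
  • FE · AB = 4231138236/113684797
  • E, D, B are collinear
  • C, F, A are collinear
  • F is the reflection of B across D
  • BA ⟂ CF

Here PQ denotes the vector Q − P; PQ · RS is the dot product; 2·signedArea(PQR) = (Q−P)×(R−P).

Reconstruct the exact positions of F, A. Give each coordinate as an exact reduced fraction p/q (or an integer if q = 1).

1. F_x = 6658/289  [F is the reflection of B across D]
2. F_y = 5362/289  [F is the reflection of B across D]
   → F = (6658/289, 5362/289)
3. A_x = -1248284990/113684797  [C, F, A are collinear ∩ BA ⟂ CF]
4. A_y = 834021790/113684797  [C, F, A are collinear ∩ BA ⟂ CF]
   → A = (-1248284990/113684797, 834021790/113684797)

A = (-1248284990/113684797, 834021790/113684797)
F = (6658/289, 5362/289)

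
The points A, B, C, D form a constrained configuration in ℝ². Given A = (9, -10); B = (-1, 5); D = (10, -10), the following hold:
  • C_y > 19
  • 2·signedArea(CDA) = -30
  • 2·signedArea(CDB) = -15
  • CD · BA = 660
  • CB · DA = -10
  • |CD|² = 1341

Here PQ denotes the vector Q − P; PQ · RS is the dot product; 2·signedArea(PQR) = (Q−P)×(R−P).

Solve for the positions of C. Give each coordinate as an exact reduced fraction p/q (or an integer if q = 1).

C = (-11, 20)

1. C_x = -11  [2·signedArea(CDA) = -30 ∩ CD · BA = 660]
2. C_y = 20  [2·signedArea(CDA) = -30 ∩ CD · BA = 660]
   → C = (-11, 20)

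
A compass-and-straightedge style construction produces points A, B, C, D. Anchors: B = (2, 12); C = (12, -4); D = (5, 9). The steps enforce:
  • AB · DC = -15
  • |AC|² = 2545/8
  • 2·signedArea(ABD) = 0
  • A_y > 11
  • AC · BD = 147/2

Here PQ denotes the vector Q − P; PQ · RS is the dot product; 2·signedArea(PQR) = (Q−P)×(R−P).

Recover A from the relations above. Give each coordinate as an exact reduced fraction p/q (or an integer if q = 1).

A = (11/4, 45/4)

1. A_x = 11/4  [2·signedArea(ABD) = 0 ∩ AB · DC = -15]
2. A_y = 45/4  [2·signedArea(ABD) = 0 ∩ AB · DC = -15]
   → A = (11/4, 45/4)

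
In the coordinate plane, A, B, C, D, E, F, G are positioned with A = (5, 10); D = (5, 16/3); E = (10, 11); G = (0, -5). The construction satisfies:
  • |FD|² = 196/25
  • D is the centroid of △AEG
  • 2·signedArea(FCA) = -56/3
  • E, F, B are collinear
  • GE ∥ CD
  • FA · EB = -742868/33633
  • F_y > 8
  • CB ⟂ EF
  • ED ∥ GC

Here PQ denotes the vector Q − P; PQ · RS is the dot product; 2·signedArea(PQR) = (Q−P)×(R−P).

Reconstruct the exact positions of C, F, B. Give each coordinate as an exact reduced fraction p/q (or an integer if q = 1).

1. C_x = -5  [GE ∥ CD ∩ ED ∥ GC]
2. C_y = -32/3  [GE ∥ CD ∩ ED ∥ GC]
   → C = (-5, -32/3)
3. F_x = 5  [line -62/3·x + 10·y + 22 = 0 ∩ |FD|² = 196/25]
4. F_y = 122/15  [line -62/3·x + 10·y + 22 = 0 ∩ |FD|² = 196/25]
   → F = (5, 122/15)
5. B_x = -39755/3737  [E, F, B are collinear ∩ CB ⟂ EF]
6. B_y = -9334/11211  [E, F, B are collinear ∩ CB ⟂ EF]
   → B = (-39755/3737, -9334/11211)

B = (-39755/3737, -9334/11211)
C = (-5, -32/3)
F = (5, 122/15)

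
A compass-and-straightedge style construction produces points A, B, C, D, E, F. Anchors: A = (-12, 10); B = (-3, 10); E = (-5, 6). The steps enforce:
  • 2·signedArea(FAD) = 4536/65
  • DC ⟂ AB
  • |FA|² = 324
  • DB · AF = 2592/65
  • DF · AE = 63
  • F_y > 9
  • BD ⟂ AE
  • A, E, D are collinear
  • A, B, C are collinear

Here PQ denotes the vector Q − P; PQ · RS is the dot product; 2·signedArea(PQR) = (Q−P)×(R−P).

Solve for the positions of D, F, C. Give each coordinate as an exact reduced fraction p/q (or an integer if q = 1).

C = (-339/65, 10)
D = (-339/65, 398/65)
F = (6, 10)

1. D_x = -339/65  [A, E, D are collinear ∩ BD ⟂ AE]
2. D_y = 398/65  [A, E, D are collinear ∩ BD ⟂ AE]
   → D = (-339/65, 398/65)
3. F_x = 6  [2·signedArea(FAD) = 4536/65 ∩ DF · AE = 63]
4. F_y = 10  [2·signedArea(FAD) = 4536/65 ∩ DF · AE = 63]
   → F = (6, 10)
5. C_x = -339/65  [A, B, C are collinear ∩ DC ⟂ AB]
6. C_y = 10  [A, B, C are collinear ∩ DC ⟂ AB]
   → C = (-339/65, 10)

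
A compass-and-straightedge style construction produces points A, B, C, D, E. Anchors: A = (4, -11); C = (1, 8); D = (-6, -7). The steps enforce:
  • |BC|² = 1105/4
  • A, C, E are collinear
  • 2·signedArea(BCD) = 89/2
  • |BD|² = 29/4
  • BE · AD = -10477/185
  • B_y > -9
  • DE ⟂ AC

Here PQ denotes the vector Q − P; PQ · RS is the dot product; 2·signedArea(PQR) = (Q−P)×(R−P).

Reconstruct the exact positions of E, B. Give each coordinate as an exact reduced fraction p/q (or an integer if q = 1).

1. E_x = 581/185  [A, C, E are collinear ∩ DE ⟂ AC]
2. E_y = -1028/185  [A, C, E are collinear ∩ DE ⟂ AC]
   → E = (581/185, -1028/185)
3. B_x = -7/2  [BE · AD = -10477/185 ∩ 2·signedArea(BCD) = 89/2]
4. B_y = -8  [BE · AD = -10477/185 ∩ 2·signedArea(BCD) = 89/2]
   → B = (-7/2, -8)

B = (-7/2, -8)
E = (581/185, -1028/185)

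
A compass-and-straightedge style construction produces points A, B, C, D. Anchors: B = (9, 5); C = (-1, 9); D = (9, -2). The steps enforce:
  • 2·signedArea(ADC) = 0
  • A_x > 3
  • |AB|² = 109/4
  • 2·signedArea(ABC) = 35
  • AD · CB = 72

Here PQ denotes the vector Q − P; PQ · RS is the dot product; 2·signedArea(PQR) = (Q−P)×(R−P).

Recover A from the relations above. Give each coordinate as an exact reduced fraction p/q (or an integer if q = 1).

1. A_x = 4  [2·signedArea(ADC) = 0 ∩ AD · CB = 72]
2. A_y = 7/2  [2·signedArea(ADC) = 0 ∩ AD · CB = 72]
   → A = (4, 7/2)

A = (4, 7/2)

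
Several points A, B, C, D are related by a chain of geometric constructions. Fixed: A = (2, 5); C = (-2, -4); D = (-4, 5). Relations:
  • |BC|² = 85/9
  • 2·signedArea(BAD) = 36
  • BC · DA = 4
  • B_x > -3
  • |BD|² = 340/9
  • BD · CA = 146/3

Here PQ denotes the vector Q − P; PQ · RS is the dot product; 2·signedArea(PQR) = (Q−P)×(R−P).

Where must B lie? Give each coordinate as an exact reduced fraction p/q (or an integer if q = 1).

B = (-8/3, -1)

1. B_x = -8/3  [2·signedArea(BAD) = 36 ∩ BC · DA = 4]
2. B_y = -1  [2·signedArea(BAD) = 36 ∩ BC · DA = 4]
   → B = (-8/3, -1)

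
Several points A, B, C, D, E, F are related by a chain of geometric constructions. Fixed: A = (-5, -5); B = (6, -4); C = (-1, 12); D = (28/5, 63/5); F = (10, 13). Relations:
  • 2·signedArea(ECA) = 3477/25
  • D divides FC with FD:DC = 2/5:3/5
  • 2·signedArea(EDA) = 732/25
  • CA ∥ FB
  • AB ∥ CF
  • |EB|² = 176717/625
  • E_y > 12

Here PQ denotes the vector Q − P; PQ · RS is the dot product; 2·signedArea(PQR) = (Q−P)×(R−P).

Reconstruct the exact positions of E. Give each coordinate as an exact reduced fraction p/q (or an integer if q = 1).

1. E_x = 184/25  [2·signedArea(ECA) = 3477/25 ∩ 2·signedArea(EDA) = 732/25]
2. E_y = 319/25  [2·signedArea(ECA) = 3477/25 ∩ 2·signedArea(EDA) = 732/25]
   → E = (184/25, 319/25)

E = (184/25, 319/25)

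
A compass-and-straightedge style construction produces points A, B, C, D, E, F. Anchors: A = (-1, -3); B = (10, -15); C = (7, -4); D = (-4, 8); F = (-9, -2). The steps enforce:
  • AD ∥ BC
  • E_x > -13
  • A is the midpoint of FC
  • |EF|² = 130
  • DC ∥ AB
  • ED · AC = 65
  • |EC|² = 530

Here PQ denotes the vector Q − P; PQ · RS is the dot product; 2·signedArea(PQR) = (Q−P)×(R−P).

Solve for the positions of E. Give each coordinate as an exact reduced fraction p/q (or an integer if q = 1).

E = (-12, 9)

1. E_x = -12  [line -8·x + 1·y + -105 = 0 ∩ |EC|² = 530]
2. E_y = 9  [line -8·x + 1·y + -105 = 0 ∩ |EC|² = 530]
   → E = (-12, 9)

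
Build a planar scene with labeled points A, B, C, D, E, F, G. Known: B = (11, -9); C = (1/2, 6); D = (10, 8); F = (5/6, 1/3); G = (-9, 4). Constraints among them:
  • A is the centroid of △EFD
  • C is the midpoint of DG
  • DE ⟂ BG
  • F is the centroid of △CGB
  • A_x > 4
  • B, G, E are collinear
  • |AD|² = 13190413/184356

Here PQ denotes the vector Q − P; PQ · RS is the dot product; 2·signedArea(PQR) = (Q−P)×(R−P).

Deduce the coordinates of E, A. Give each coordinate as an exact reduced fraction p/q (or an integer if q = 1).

A = (45619/10242, 8261/5121)
E = (1439/569, -1988/569)

1. E_x = 1439/569  [B, G, E are collinear ∩ DE ⟂ BG]
2. E_y = -1988/569  [B, G, E are collinear ∩ DE ⟂ BG]
   → E = (1439/569, -1988/569)
3. A_x = 45619/10242  [A is the centroid of △EFD]
4. A_y = 8261/5121  [A is the centroid of △EFD]
   → A = (45619/10242, 8261/5121)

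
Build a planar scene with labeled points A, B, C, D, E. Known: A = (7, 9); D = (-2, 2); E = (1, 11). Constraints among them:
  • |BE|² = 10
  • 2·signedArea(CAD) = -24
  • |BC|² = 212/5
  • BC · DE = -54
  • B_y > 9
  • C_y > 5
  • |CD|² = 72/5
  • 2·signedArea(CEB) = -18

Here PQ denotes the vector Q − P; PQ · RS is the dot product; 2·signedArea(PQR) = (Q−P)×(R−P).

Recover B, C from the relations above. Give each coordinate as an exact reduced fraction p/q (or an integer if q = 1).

B = (4, 10)
C = (-4/5, 28/5)

1. C_x = -4/5  [line 7·x + -9·y + 56 = 0 ∩ |CD|² = 72/5]
2. C_y = 28/5  [line 7·x + -9·y + 56 = 0 ∩ |CD|² = 72/5]
   → C = (-4/5, 28/5)
3. B_x = 4  [BC · DE = -54 ∩ 2·signedArea(CEB) = -18]
4. B_y = 10  [BC · DE = -54 ∩ 2·signedArea(CEB) = -18]
   → B = (4, 10)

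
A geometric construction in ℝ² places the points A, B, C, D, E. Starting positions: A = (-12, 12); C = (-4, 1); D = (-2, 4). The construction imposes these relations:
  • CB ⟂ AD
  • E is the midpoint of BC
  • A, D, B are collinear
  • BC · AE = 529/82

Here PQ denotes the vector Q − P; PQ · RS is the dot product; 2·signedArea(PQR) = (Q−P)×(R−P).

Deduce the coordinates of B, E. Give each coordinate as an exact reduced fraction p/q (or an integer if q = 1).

1. B_x = -72/41  [A, D, B are collinear ∩ CB ⟂ AD]
2. B_y = 156/41  [A, D, B are collinear ∩ CB ⟂ AD]
   → B = (-72/41, 156/41)
3. E_x = -118/41  [E is the midpoint of BC]
4. E_y = 197/82  [E is the midpoint of BC]
   → E = (-118/41, 197/82)

B = (-72/41, 156/41)
E = (-118/41, 197/82)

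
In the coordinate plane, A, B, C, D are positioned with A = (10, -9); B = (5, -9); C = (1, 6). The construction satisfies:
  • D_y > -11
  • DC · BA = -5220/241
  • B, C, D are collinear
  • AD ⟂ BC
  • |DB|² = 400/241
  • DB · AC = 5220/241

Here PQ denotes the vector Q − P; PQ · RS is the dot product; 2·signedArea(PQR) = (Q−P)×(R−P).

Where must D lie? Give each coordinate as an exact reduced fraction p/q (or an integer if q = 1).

1. D_x = 1285/241  [B, C, D are collinear ∩ AD ⟂ BC]
2. D_y = -2469/241  [B, C, D are collinear ∩ AD ⟂ BC]
   → D = (1285/241, -2469/241)

D = (1285/241, -2469/241)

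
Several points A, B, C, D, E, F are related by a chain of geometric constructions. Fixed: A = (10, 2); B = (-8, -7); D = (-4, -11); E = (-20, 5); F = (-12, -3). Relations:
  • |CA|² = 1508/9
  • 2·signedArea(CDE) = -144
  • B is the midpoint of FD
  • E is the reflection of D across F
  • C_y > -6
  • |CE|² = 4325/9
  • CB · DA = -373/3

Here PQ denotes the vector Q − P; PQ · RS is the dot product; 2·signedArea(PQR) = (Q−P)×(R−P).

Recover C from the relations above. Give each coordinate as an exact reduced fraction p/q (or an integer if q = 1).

1. C_x = -2/3  [CB · DA = -373/3 ∩ 2·signedArea(CDE) = -144]
2. C_y = -16/3  [CB · DA = -373/3 ∩ 2·signedArea(CDE) = -144]
   → C = (-2/3, -16/3)

C = (-2/3, -16/3)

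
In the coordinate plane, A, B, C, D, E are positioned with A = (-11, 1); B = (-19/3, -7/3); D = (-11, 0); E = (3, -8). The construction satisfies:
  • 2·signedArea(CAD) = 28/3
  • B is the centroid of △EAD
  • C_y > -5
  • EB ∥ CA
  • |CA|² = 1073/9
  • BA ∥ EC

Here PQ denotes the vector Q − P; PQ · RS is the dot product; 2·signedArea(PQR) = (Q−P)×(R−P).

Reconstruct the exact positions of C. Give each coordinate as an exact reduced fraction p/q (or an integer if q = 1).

1. C_x = -5/3  [EB ∥ CA ∩ BA ∥ EC]
2. C_y = -14/3  [EB ∥ CA ∩ BA ∥ EC]
   → C = (-5/3, -14/3)

C = (-5/3, -14/3)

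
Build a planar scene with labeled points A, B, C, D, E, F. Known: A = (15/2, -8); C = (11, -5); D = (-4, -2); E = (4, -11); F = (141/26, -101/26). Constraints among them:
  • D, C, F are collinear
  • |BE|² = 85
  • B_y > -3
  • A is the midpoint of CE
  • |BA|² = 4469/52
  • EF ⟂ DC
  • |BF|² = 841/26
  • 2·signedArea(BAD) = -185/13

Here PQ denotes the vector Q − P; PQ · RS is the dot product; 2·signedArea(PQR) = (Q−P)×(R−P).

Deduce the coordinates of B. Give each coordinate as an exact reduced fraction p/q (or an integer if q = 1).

B = (-2/13, -36/13)

1. B_x = -2/13  [line -6·x + -23/2·y + -426/13 = 0 ∩ |BA|² = 4469/52]
2. B_y = -36/13  [line -6·x + -23/2·y + -426/13 = 0 ∩ |BA|² = 4469/52]
   → B = (-2/13, -36/13)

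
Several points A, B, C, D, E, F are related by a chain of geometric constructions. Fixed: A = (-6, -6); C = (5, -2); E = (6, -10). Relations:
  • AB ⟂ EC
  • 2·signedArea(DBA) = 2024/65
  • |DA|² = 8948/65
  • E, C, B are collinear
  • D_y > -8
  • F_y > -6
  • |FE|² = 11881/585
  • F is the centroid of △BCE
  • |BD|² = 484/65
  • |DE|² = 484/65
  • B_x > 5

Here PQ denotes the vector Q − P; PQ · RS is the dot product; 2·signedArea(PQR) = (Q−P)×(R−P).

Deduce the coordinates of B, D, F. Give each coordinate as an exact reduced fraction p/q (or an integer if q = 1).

B = (346/65, -298/65)
D = (368/65, -474/65)
F = (1061/195, -1078/195)

1. B_x = 346/65  [E, C, B are collinear ∩ AB ⟂ EC]
2. B_y = -298/65  [E, C, B are collinear ∩ AB ⟂ EC]
   → B = (346/65, -298/65)
3. D_x = 368/65  [line 92/65·x + -736/65·y + -5888/65 = 0 ∩ |DE|² = 484/65]
4. D_y = -474/65  [line 92/65·x + -736/65·y + -5888/65 = 0 ∩ |DE|² = 484/65]
   → D = (368/65, -474/65)
5. F_x = 1061/195  [F is the centroid of △BCE]
6. F_y = -1078/195  [F is the centroid of △BCE]
   → F = (1061/195, -1078/195)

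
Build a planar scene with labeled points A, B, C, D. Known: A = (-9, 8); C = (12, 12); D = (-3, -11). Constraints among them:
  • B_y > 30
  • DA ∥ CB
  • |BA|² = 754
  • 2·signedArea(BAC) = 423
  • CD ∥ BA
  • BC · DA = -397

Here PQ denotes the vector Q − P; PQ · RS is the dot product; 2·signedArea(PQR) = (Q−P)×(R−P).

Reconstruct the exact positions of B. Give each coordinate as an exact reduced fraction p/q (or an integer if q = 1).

B = (6, 31)

1. B_x = 6  [CD ∥ BA ∩ DA ∥ CB]
2. B_y = 31  [CD ∥ BA ∩ DA ∥ CB]
   → B = (6, 31)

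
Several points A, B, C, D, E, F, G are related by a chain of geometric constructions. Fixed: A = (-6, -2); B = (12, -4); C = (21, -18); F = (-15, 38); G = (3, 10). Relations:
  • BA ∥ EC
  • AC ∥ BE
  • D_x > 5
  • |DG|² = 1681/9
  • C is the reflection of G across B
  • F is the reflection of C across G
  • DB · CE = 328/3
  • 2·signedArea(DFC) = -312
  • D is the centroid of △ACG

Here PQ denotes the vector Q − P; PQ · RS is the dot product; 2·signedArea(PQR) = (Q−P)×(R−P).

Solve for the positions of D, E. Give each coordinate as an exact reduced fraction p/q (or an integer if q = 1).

1. D_x = 6  [D is the centroid of △ACG]
2. D_y = -10/3  [D is the centroid of △ACG]
   → D = (6, -10/3)
3. E_x = 39  [BA ∥ EC ∩ AC ∥ BE]
4. E_y = -20  [BA ∥ EC ∩ AC ∥ BE]
   → E = (39, -20)

D = (6, -10/3)
E = (39, -20)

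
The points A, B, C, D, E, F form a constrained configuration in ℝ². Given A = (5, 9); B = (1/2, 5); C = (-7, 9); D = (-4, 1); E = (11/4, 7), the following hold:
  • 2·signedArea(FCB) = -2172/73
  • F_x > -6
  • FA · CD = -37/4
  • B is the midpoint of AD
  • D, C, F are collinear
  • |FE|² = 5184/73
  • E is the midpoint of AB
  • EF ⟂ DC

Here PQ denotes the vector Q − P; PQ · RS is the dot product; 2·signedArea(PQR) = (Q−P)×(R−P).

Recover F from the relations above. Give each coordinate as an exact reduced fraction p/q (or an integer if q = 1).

1. F_x = -1501/292  [D, C, F are collinear ∩ EF ⟂ DC]
2. F_y = 295/73  [D, C, F are collinear ∩ EF ⟂ DC]
   → F = (-1501/292, 295/73)

F = (-1501/292, 295/73)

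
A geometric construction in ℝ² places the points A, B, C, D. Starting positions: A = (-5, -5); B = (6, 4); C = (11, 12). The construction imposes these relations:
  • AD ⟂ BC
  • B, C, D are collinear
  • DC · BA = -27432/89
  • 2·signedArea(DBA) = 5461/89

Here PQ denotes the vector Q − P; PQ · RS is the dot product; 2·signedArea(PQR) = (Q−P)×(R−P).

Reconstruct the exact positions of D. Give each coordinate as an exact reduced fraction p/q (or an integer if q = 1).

1. D_x = -101/89  [B, C, D are collinear ∩ AD ⟂ BC]
2. D_y = -660/89  [B, C, D are collinear ∩ AD ⟂ BC]
   → D = (-101/89, -660/89)

D = (-101/89, -660/89)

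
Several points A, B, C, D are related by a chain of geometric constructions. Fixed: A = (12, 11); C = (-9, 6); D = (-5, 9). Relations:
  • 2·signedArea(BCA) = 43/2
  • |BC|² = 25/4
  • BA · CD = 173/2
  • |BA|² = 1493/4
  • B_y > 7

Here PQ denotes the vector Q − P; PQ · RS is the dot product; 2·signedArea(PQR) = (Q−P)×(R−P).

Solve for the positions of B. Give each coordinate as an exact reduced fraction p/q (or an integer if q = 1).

B = (-7, 15/2)

1. B_x = -7  [BA · CD = 173/2 ∩ 2·signedArea(BCA) = 43/2]
2. B_y = 15/2  [BA · CD = 173/2 ∩ 2·signedArea(BCA) = 43/2]
   → B = (-7, 15/2)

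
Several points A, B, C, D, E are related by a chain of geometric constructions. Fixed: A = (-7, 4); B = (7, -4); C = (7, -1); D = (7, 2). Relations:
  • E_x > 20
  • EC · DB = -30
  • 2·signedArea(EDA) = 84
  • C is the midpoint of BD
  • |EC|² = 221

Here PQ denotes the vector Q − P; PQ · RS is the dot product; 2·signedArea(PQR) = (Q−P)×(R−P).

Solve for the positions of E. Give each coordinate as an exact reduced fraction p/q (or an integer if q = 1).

1. E_x = 21  [EC · DB = -30 ∩ 2·signedArea(EDA) = 84]
2. E_y = -6  [EC · DB = -30 ∩ 2·signedArea(EDA) = 84]
   → E = (21, -6)

E = (21, -6)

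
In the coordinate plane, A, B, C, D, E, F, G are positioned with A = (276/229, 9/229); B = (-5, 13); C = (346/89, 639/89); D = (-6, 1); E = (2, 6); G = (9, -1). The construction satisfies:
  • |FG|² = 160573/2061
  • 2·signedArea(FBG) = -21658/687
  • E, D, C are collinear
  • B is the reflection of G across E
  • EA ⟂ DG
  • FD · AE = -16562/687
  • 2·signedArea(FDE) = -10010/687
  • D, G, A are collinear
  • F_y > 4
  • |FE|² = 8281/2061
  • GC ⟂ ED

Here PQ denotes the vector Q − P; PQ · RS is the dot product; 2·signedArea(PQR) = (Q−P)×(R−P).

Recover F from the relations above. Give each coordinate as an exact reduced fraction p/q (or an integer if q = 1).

1. F_x = 1192/687  [FD · AE = -16562/687 ∩ 2·signedArea(FDE) = -10010/687]
2. F_y = 919/229  [FD · AE = -16562/687 ∩ 2·signedArea(FDE) = -10010/687]
   → F = (1192/687, 919/229)

F = (1192/687, 919/229)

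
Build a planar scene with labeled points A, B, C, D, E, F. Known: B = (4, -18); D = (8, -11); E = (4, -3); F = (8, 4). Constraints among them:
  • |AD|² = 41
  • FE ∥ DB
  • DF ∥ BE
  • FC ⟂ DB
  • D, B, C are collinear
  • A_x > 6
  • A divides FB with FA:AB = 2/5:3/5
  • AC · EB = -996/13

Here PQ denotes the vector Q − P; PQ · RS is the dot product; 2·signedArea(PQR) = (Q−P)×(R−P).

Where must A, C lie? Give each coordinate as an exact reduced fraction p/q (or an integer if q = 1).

A = (32/5, -24/5)
C = (188/13, 4/13)

1. A_x = 32/5  [A divides FB with FA:AB = 2/5:3/5]
2. A_y = -24/5  [A divides FB with FA:AB = 2/5:3/5]
   → A = (32/5, -24/5)
3. C_x = 188/13  [D, B, C are collinear ∩ FC ⟂ DB]
4. C_y = 4/13  [D, B, C are collinear ∩ FC ⟂ DB]
   → C = (188/13, 4/13)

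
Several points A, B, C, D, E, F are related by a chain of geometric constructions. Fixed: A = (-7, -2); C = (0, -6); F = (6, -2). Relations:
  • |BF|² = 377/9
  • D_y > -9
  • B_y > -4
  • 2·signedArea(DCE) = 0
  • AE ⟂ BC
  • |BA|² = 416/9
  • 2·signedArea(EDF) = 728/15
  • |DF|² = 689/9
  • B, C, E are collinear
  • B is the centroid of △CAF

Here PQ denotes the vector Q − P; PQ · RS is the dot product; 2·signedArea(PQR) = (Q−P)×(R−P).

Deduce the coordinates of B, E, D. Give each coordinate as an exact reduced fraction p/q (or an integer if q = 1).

1. B_x = -1/3  [B is the centroid of △CAF]
2. B_y = -10/3  [B is the centroid of △CAF]
   → B = (-1/3, -10/3)
3. E_x = -3/5  [B, C, E are collinear ∩ AE ⟂ BC]
4. E_y = -6/5  [B, C, E are collinear ∩ AE ⟂ BC]
   → E = (-3/5, -6/5)
5. D_x = 1/3  [2·signedArea(DCE) = 0 ∩ 2·signedArea(EDF) = 728/15]
6. D_y = -26/3  [2·signedArea(DCE) = 0 ∩ 2·signedArea(EDF) = 728/15]
   → D = (1/3, -26/3)

B = (-1/3, -10/3)
D = (1/3, -26/3)
E = (-3/5, -6/5)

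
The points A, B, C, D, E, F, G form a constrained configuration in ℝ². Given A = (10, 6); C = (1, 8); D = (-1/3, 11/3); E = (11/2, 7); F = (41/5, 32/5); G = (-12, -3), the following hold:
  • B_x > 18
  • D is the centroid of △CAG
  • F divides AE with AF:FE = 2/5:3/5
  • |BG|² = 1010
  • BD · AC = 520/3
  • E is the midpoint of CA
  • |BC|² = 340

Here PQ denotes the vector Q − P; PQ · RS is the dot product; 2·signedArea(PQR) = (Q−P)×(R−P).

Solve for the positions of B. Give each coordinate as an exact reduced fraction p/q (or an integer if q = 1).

B = (19, 4)

1. B_x = 19  [line 9·x + -2·y + -163 = 0 ∩ |BC|² = 340]
2. B_y = 4  [line 9·x + -2·y + -163 = 0 ∩ |BC|² = 340]
   → B = (19, 4)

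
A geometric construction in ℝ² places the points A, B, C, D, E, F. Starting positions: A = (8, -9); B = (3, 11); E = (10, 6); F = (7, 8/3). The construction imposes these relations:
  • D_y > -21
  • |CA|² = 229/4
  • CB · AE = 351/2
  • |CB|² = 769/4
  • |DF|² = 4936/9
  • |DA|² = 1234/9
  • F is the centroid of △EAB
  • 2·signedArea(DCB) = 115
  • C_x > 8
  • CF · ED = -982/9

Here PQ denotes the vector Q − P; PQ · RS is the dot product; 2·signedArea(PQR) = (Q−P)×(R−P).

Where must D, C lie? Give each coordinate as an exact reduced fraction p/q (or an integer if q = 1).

1. C_x = 9  [line -2·x + -15·y + -9/2 = 0 ∩ |CA|² = 229/4]
2. C_y = -3/2  [line -2·x + -15·y + -9/2 = 0 ∩ |CA|² = 229/4]
   → C = (9, -3/2)
3. D_x = 9  [2·signedArea(DCB) = 115 ∩ CF · ED = -982/9]
4. D_y = -62/3  [2·signedArea(DCB) = 115 ∩ CF · ED = -982/9]
   → D = (9, -62/3)

C = (9, -3/2)
D = (9, -62/3)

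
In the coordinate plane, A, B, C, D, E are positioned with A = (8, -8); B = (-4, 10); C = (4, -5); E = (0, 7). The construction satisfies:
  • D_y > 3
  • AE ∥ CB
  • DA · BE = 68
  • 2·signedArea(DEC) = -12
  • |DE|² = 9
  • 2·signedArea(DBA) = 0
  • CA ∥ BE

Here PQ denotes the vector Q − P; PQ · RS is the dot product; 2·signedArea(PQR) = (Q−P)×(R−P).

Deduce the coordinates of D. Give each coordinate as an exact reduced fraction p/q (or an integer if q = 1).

1. D_x = 0  [2·signedArea(DBA) = 0 ∩ 2·signedArea(DEC) = -12]
2. D_y = 4  [2·signedArea(DBA) = 0 ∩ 2·signedArea(DEC) = -12]
   → D = (0, 4)

D = (0, 4)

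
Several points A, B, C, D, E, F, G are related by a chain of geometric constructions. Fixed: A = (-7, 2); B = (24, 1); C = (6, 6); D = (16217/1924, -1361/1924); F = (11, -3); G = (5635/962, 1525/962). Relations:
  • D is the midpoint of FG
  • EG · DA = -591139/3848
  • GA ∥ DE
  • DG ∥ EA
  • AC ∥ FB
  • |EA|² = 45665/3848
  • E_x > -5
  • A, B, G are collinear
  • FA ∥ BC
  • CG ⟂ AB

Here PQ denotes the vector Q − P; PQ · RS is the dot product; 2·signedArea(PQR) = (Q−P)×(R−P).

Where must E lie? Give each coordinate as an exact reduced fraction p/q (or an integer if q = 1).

E = (-8521/1924, -563/1924)

1. E_x = -8521/1924  [DG ∥ EA ∩ GA ∥ DE]
2. E_y = -563/1924  [DG ∥ EA ∩ GA ∥ DE]
   → E = (-8521/1924, -563/1924)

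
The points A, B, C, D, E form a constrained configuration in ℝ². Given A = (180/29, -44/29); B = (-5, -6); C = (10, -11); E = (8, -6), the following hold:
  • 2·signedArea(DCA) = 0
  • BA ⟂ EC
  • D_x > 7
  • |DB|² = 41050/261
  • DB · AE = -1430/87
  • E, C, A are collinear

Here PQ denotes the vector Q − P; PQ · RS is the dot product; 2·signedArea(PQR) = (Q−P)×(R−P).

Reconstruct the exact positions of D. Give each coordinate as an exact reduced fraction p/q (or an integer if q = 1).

D = (650/87, -407/87)

1. D_x = 650/87  [2·signedArea(DCA) = 0 ∩ DB · AE = -1430/87]
2. D_y = -407/87  [2·signedArea(DCA) = 0 ∩ DB · AE = -1430/87]
   → D = (650/87, -407/87)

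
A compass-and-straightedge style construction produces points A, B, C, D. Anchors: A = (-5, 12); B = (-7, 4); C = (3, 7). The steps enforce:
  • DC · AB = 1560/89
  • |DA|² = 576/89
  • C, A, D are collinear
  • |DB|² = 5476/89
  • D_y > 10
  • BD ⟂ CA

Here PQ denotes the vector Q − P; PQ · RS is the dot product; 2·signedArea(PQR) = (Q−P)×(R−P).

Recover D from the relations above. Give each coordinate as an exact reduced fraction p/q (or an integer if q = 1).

D = (-253/89, 948/89)

1. D_x = -253/89  [C, A, D are collinear ∩ BD ⟂ CA]
2. D_y = 948/89  [C, A, D are collinear ∩ BD ⟂ CA]
   → D = (-253/89, 948/89)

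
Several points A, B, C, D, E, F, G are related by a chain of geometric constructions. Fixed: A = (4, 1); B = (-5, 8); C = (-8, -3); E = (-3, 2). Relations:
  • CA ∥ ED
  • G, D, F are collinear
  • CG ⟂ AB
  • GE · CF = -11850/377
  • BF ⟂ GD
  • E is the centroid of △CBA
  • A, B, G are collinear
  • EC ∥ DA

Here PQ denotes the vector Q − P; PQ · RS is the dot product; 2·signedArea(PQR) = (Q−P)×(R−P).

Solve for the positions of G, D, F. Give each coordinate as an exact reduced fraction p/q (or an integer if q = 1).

1. G_x = -20/13  [A, B, G are collinear ∩ CG ⟂ AB]
2. G_y = 69/13  [A, B, G are collinear ∩ CG ⟂ AB]
   → G = (-20/13, 69/13)
3. D_x = 9  [EC ∥ DA ∩ CA ∥ ED]
4. D_y = 6  [EC ∥ DA ∩ CA ∥ ED]
   → D = (9, 6)
5. F_x = -1813/377  [G, D, F are collinear ∩ BF ⟂ GD]
6. F_y = 1920/377  [G, D, F are collinear ∩ BF ⟂ GD]
   → F = (-1813/377, 1920/377)

D = (9, 6)
F = (-1813/377, 1920/377)
G = (-20/13, 69/13)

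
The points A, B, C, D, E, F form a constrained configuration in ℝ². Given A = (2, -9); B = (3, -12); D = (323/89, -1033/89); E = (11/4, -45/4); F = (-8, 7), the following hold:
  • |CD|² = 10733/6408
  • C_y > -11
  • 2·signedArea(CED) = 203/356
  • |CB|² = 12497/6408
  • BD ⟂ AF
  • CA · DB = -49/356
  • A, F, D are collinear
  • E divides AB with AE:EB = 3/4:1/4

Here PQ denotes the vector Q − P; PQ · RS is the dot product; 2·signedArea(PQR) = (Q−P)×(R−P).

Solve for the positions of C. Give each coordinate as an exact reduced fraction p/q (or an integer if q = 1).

1. C_x = 2983/1068  [CA · DB = -49/356 ∩ 2·signedArea(CED) = 203/356]
2. C_y = -11341/1068  [CA · DB = -49/356 ∩ 2·signedArea(CED) = 203/356]
   → C = (2983/1068, -11341/1068)

C = (2983/1068, -11341/1068)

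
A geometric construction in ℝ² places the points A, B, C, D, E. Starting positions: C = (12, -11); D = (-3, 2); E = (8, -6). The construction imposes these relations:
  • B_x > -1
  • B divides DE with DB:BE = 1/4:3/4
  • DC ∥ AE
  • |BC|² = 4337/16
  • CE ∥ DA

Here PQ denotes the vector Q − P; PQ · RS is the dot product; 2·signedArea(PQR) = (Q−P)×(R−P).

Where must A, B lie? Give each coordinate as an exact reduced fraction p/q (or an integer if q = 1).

A = (-7, 7)
B = (-1/4, 0)

1. A_x = -7  [DC ∥ AE ∩ CE ∥ DA]
2. A_y = 7  [DC ∥ AE ∩ CE ∥ DA]
   → A = (-7, 7)
3. B_x = -1/4  [B divides DE with DB:BE = 1/4:3/4]
4. B_y = 0  [B divides DE with DB:BE = 1/4:3/4]
   → B = (-1/4, 0)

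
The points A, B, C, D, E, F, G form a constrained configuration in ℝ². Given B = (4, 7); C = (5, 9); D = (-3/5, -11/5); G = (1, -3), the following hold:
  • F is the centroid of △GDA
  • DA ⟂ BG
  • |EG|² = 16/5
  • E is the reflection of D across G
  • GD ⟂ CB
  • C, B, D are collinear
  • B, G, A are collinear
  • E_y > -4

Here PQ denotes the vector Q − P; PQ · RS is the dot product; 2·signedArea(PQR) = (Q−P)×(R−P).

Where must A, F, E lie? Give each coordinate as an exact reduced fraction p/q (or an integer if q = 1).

A = (593/545, -295/109)
E = (13/5, -19/5)
F = (811/1635, -4309/1635)

1. A_x = 593/545  [B, G, A are collinear ∩ DA ⟂ BG]
2. A_y = -295/109  [B, G, A are collinear ∩ DA ⟂ BG]
   → A = (593/545, -295/109)
3. F_x = 811/1635  [F is the centroid of △GDA]
4. F_y = -4309/1635  [F is the centroid of △GDA]
   → F = (811/1635, -4309/1635)
5. E_x = 13/5  [E is the reflection of D across G]
6. E_y = -19/5  [E is the reflection of D across G]
   → E = (13/5, -19/5)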